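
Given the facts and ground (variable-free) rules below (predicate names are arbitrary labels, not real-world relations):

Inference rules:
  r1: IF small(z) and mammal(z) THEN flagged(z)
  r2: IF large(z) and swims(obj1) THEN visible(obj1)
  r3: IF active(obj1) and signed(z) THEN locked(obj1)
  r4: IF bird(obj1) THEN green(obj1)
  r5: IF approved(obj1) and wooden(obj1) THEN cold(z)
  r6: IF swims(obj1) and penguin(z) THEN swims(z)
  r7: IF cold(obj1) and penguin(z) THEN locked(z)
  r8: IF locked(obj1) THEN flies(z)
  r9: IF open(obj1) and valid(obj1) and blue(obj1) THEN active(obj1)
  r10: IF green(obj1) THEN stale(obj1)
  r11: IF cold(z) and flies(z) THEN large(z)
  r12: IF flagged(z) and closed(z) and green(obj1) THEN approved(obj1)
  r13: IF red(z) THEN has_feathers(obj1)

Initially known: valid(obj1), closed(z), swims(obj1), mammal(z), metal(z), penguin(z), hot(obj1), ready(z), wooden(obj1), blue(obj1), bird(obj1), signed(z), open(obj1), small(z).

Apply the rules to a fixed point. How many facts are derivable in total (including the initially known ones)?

25

Round 1 fires r1, r4, r6, r9, giving flagged(z), green(obj1), swims(z), active(obj1).
Round 2 fires r3, r10, r12, giving locked(obj1), stale(obj1), approved(obj1).
Round 3 fires r5, r8, giving cold(z), flies(z).
Round 4 fires r11, giving large(z).
Round 5 fires r2, giving visible(obj1).
Closure: {active(obj1), approved(obj1), bird(obj1), blue(obj1), closed(z), cold(z), flagged(z), flies(z), green(obj1), hot(obj1), large(z), locked(obj1), mammal(z), metal(z), open(obj1), penguin(z), ready(z), signed(z), small(z), stale(obj1), swims(obj1), swims(z), valid(obj1), visible(obj1), wooden(obj1)} — 25 facts.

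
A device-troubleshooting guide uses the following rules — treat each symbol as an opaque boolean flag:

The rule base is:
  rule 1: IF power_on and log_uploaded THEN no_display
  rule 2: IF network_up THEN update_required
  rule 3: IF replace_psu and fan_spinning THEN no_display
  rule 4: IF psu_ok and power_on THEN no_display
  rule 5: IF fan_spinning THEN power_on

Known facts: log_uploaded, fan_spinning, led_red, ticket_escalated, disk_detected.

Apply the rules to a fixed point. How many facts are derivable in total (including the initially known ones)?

7

[1] rule 5 [IF fan_spinning THEN power_on]. ⇒ new: power_on.
[2] rule 1 [IF power_on and log_uploaded THEN no_display]. ⇒ new: no_display.
Closure: {disk_detected, fan_spinning, led_red, log_uploaded, no_display, power_on, ticket_escalated} — 7 facts.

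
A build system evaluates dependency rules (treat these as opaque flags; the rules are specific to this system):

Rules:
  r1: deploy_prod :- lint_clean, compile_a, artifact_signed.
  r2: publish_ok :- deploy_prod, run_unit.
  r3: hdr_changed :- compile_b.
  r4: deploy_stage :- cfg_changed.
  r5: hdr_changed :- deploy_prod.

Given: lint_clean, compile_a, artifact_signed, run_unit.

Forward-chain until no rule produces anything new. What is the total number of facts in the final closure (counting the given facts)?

Round 1: r1 [deploy_prod :- lint_clean, compile_a, artifact_signed.]. Adds deploy_prod.
Round 2: r2 [publish_ok :- deploy_prod, run_unit.]; r5 [hdr_changed :- deploy_prod.]. Adds publish_ok, hdr_changed.
Closure: {artifact_signed, compile_a, deploy_prod, hdr_changed, lint_clean, publish_ok, run_unit} — 7 facts.

7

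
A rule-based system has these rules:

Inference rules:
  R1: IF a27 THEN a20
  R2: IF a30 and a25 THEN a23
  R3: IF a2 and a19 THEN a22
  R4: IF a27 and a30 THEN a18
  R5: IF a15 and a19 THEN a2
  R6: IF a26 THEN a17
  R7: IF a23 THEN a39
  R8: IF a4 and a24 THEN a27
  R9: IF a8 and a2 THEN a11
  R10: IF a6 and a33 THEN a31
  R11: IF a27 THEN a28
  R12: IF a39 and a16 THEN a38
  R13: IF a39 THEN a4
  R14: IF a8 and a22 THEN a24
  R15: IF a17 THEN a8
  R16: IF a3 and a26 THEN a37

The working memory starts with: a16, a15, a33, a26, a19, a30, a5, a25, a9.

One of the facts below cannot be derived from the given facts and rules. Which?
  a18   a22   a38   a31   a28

a31

Round 1 fires R2, R5, R6, giving a23, a2, a17.
Round 2 fires R3, R7, R15, giving a22, a39, a8.
Round 3 fires R9, R12, R13, R14, giving a11, a38, a4, a24.
Round 4 fires R8, giving a27.
Round 5 fires R1, R4, R11, giving a20, a18, a28.
Derived: a18 (round 5), a22 (round 2), a38 (round 3), a28 (round 5). a31 never appears in any round.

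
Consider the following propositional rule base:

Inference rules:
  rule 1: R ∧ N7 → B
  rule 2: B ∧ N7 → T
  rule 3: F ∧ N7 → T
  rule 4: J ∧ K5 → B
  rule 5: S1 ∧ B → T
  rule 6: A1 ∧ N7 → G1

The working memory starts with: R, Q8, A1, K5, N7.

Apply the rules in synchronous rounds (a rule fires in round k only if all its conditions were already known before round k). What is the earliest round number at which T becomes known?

2

Round 1 — rule 1, rule 6, derive B, G1.
Round 2 — rule 2, derive T.
T first appears in round 2.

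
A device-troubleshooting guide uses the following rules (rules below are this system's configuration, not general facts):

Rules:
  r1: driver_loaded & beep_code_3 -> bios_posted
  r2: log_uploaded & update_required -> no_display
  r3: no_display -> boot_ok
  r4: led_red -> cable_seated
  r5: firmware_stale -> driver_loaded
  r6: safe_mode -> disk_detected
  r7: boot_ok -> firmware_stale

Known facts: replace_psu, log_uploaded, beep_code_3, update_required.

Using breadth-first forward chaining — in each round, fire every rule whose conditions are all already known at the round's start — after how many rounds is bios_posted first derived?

5

[1] r2 [log_uploaded & update_required -> no_display]. ⇒ new: no_display.
[2] r3 [no_display -> boot_ok]. ⇒ new: boot_ok.
[3] r7 [boot_ok -> firmware_stale]. ⇒ new: firmware_stale.
[4] r5 [firmware_stale -> driver_loaded]. ⇒ new: driver_loaded.
[5] r1 [driver_loaded & beep_code_3 -> bios_posted]. ⇒ new: bios_posted.
bios_posted first appears in round 5.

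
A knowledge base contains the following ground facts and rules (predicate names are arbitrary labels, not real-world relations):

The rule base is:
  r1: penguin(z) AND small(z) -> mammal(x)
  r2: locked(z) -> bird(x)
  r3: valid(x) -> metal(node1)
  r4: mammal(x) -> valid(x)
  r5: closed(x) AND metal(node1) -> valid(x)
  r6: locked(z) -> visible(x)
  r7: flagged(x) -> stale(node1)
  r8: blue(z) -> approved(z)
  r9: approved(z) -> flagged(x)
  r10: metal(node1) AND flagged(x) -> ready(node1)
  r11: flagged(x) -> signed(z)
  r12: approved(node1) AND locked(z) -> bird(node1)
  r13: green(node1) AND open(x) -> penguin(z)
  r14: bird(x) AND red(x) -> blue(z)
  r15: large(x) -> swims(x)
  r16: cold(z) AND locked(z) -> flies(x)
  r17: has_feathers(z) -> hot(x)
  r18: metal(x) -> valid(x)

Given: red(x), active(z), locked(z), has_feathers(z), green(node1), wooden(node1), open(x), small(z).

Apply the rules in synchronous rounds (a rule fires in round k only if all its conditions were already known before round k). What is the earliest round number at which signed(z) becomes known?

[1] r2 [locked(z) -> bird(x)]; r6 [locked(z) -> visible(x)]; r13 [green(node1) AND open(x) -> penguin(z)]; r17 [has_feathers(z) -> hot(x)]. ⇒ new: bird(x), visible(x), penguin(z), hot(x).
[2] r1 [penguin(z) AND small(z) -> mammal(x)]; r14 [bird(x) AND red(x) -> blue(z)]. ⇒ new: mammal(x), blue(z).
[3] r4 [mammal(x) -> valid(x)]; r8 [blue(z) -> approved(z)]. ⇒ new: valid(x), approved(z).
[4] r3 [valid(x) -> metal(node1)]; r9 [approved(z) -> flagged(x)]. ⇒ new: metal(node1), flagged(x).
[5] r7 [flagged(x) -> stale(node1)]; r10 [metal(node1) AND flagged(x) -> ready(node1)]; r11 [flagged(x) -> signed(z)]. ⇒ new: stale(node1), ready(node1), signed(z).
signed(z) first appears in round 5.

5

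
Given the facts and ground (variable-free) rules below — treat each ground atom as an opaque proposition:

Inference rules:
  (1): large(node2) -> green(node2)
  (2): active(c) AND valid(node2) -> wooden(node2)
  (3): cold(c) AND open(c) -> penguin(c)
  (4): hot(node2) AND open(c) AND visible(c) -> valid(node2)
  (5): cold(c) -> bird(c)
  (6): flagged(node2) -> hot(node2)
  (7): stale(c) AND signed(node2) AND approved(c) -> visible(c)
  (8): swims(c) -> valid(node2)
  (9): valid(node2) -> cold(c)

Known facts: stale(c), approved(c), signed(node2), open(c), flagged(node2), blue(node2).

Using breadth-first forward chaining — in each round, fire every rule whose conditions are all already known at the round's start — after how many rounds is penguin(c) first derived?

4

Round 1: (6) [flagged(node2) -> hot(node2)]; (7) [stale(c) AND signed(node2) AND approved(c) -> visible(c)]. New: hot(node2), visible(c).
Round 2: (4) [hot(node2) AND open(c) AND visible(c) -> valid(node2)]. New: valid(node2).
Round 3: (9) [valid(node2) -> cold(c)]. New: cold(c).
Round 4: (3) [cold(c) AND open(c) -> penguin(c)]; (5) [cold(c) -> bird(c)]. New: penguin(c), bird(c).
penguin(c) first appears in round 4.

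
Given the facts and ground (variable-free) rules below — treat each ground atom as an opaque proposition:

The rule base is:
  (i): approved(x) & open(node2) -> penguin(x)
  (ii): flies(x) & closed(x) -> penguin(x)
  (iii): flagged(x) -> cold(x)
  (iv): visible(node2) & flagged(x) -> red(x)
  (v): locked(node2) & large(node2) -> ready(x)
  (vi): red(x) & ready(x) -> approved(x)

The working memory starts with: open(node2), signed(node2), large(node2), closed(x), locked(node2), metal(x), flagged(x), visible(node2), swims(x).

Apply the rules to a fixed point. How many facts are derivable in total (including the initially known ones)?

14

Round 1 fires (iii), (iv), (v), giving cold(x), red(x), ready(x).
Round 2 fires (vi), giving approved(x).
Round 3 fires (i), giving penguin(x).
Closure: {approved(x), closed(x), cold(x), flagged(x), large(node2), locked(node2), metal(x), open(node2), penguin(x), ready(x), red(x), signed(node2), swims(x), visible(node2)} — 14 facts.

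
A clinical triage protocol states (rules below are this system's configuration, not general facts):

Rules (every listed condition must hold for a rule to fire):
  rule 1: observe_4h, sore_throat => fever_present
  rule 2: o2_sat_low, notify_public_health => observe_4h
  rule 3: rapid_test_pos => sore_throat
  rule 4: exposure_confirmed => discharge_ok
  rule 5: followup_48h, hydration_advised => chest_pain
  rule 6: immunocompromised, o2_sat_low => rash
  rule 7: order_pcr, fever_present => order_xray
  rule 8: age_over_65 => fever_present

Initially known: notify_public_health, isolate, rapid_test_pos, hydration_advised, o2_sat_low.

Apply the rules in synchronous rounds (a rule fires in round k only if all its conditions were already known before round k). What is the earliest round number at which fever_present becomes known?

Round 1 — rule 2, rule 3, derive observe_4h, sore_throat.
Round 2 — rule 1, derive fever_present.
fever_present first appears in round 2.

2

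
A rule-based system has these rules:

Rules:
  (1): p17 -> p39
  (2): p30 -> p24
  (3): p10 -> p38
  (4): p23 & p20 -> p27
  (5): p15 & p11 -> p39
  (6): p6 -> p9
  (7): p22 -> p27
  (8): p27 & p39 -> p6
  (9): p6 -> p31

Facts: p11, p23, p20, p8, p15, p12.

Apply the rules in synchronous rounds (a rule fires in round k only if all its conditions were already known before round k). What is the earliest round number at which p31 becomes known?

3

Round 1 — (4), (5), derive p27, p39.
Round 2 — (8), derive p6.
Round 3 — (6), (9), derive p9, p31.
p31 first appears in round 3.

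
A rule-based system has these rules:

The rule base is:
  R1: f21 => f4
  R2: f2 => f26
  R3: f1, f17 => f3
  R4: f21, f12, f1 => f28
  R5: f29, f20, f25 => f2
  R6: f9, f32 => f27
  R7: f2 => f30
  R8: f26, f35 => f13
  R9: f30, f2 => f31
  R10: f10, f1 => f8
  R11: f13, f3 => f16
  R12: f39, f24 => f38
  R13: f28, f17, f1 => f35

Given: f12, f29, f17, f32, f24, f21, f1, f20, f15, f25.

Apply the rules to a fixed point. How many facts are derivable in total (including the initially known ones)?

20

Round 1 — R1, R3, R4, R5, derive f4, f3, f28, f2.
Round 2 — R2, R7, R13, derive f26, f30, f35.
Round 3 — R8, R9, derive f13, f31.
Round 4 — R11, derive f16.
Closure: {f1, f12, f13, f15, f16, f17, f2, f20, f21, f24, f25, f26, f28, f29, f3, f30, f31, f32, f35, f4} — 20 facts.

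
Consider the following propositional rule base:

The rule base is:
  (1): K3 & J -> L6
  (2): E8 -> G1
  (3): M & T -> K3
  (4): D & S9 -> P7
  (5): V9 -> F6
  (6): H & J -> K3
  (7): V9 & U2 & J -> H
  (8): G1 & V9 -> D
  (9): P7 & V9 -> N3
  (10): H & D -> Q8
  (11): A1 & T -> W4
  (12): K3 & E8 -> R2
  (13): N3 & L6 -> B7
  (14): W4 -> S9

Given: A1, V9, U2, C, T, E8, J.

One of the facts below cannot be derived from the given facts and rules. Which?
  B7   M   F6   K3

M

Round 1 fires (2), (5), (7), (11), giving G1, F6, H, W4.
Round 2 fires (6), (8), (14), giving K3, D, S9.
Round 3 fires (1), (4), (10), (12), giving L6, P7, Q8, R2.
Round 4 fires (9), giving N3.
Round 5 fires (13), giving B7.
Derived: K3 (round 2), F6 (round 1), B7 (round 5). M never appears in any round.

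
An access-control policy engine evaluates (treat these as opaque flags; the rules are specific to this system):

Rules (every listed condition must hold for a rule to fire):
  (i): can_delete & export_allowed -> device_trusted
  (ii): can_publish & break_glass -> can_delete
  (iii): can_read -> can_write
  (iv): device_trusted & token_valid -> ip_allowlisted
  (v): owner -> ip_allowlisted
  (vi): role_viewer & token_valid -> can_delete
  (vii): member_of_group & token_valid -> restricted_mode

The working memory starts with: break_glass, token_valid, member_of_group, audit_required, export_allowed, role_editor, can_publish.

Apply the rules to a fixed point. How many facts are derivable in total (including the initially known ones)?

11

Round 1 — (ii), (vii), derive can_delete, restricted_mode.
Round 2 — (i), derive device_trusted.
Round 3 — (iv), derive ip_allowlisted.
Closure: {audit_required, break_glass, can_delete, can_publish, device_trusted, export_allowed, ip_allowlisted, member_of_group, restricted_mode, role_editor, token_valid} — 11 facts.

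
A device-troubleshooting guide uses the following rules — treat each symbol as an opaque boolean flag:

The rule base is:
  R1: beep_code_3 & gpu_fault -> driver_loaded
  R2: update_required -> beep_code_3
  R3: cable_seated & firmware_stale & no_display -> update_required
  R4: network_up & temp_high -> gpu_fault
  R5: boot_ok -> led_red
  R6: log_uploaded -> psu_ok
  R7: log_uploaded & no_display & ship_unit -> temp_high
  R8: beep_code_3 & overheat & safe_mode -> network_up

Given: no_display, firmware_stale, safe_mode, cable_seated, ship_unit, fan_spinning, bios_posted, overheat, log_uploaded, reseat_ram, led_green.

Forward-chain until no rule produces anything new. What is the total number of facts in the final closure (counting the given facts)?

18

Round 1 fires R3, R6, R7, giving update_required, psu_ok, temp_high.
Round 2 fires R2, giving beep_code_3.
Round 3 fires R8, giving network_up.
Round 4 fires R4, giving gpu_fault.
Round 5 fires R1, giving driver_loaded.
Closure: {beep_code_3, bios_posted, cable_seated, driver_loaded, fan_spinning, firmware_stale, gpu_fault, led_green, log_uploaded, network_up, no_display, overheat, psu_ok, reseat_ram, safe_mode, ship_unit, temp_high, update_required} — 18 facts.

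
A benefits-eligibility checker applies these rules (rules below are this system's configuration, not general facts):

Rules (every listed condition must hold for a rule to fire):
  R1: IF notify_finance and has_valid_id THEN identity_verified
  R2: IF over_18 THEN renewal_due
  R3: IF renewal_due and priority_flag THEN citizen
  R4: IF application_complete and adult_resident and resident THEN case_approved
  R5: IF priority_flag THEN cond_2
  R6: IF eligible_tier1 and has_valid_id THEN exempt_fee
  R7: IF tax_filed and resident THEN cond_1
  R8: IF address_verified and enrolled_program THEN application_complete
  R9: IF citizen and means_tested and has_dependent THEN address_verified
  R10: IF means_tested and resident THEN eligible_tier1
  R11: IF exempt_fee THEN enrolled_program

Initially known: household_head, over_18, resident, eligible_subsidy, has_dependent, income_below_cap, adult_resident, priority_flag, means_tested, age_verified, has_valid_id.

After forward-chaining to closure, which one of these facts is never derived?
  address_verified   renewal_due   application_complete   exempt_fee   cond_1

cond_1

Round 1 — R2, R5, R10, derive renewal_due, cond_2, eligible_tier1.
Round 2 — R3, R6, derive citizen, exempt_fee.
Round 3 — R9, R11, derive address_verified, enrolled_program.
Round 4 — R8, derive application_complete.
Round 5 — R4, derive case_approved.
Derived: application_complete (round 4), exempt_fee (round 2), address_verified (round 3), renewal_due (round 1). cond_1 never appears in any round.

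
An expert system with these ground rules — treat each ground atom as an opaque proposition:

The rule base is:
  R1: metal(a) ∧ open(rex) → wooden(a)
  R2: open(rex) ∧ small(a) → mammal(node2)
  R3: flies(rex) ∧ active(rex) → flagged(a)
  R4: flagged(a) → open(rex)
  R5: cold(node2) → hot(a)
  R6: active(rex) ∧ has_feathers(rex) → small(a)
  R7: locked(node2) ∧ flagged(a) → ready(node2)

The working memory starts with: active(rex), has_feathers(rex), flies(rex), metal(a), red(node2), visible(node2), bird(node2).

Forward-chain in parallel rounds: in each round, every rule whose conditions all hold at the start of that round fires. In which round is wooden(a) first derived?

Round 1: R3 [flies(rex) ∧ active(rex) → flagged(a)]; R6 [active(rex) ∧ has_feathers(rex) → small(a)]. Adds flagged(a), small(a).
Round 2: R4 [flagged(a) → open(rex)]. Adds open(rex).
Round 3: R1 [metal(a) ∧ open(rex) → wooden(a)]; R2 [open(rex) ∧ small(a) → mammal(node2)]. Adds wooden(a), mammal(node2).
wooden(a) first appears in round 3.

3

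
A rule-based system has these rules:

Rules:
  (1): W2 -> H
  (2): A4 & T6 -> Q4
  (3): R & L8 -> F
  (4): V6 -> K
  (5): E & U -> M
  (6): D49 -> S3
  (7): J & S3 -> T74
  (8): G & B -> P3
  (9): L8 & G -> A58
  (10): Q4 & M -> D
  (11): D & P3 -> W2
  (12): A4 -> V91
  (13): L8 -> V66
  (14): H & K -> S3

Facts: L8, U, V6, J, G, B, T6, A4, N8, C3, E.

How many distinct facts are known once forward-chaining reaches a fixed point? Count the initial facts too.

Round 1: (2) [A4 & T6 -> Q4]; (4) [V6 -> K]; (5) [E & U -> M]; (8) [G & B -> P3]; (9) [L8 & G -> A58]; (12) [A4 -> V91]; (13) [L8 -> V66]. Adds Q4, K, M, P3, A58, V91, V66.
Round 2: (10) [Q4 & M -> D]. Adds D.
Round 3: (11) [D & P3 -> W2]. Adds W2.
Round 4: (1) [W2 -> H]. Adds H.
Round 5: (14) [H & K -> S3]. Adds S3.
Round 6: (7) [J & S3 -> T74]. Adds T74.
Closure: {A4, A58, B, C3, D, E, G, H, J, K, L8, M, N8, P3, Q4, S3, T6, T74, U, V6, V66, V91, W2} — 23 facts.

23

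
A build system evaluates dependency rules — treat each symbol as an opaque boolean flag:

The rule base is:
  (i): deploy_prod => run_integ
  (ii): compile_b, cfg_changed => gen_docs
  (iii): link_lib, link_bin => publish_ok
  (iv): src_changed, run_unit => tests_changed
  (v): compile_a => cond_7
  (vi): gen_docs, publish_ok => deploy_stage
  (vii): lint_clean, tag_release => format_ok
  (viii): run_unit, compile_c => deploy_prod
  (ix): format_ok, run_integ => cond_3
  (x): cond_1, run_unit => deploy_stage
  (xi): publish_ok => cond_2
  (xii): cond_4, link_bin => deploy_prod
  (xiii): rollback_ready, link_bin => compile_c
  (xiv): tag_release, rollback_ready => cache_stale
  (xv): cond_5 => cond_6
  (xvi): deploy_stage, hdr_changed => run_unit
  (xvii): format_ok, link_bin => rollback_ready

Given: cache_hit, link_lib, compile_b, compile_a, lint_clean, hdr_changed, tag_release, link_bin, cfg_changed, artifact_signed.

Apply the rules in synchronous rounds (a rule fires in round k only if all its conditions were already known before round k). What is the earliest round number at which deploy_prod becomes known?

4

Round 1 fires (ii), (iii), (v), (vii), giving gen_docs, publish_ok, cond_7, format_ok.
Round 2 fires (vi), (xi), (xvii), giving deploy_stage, cond_2, rollback_ready.
Round 3 fires (xiii), (xiv), (xvi), giving compile_c, cache_stale, run_unit.
Round 4 fires (viii), giving deploy_prod.
deploy_prod first appears in round 4.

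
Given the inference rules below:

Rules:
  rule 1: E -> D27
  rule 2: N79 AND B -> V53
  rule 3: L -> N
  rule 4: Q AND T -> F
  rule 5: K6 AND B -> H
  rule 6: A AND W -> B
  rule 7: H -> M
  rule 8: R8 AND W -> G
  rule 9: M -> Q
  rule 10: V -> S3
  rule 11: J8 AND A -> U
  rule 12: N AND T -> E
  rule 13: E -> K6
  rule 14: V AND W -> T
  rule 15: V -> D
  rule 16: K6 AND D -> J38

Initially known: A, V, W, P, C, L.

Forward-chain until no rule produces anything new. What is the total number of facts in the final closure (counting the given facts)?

19

Round 1: rule 3 [L -> N]; rule 6 [A AND W -> B]; rule 10 [V -> S3]; rule 14 [V AND W -> T]; rule 15 [V -> D]. New: N, B, S3, T, D.
Round 2: rule 12 [N AND T -> E]. New: E.
Round 3: rule 1 [E -> D27]; rule 13 [E -> K6]. New: D27, K6.
Round 4: rule 5 [K6 AND B -> H]; rule 16 [K6 AND D -> J38]. New: H, J38.
Round 5: rule 7 [H -> M]. New: M.
Round 6: rule 9 [M -> Q]. New: Q.
Round 7: rule 4 [Q AND T -> F]. New: F.
Closure: {A, B, C, D, D27, E, F, H, J38, K6, L, M, N, P, Q, S3, T, V, W} — 19 facts.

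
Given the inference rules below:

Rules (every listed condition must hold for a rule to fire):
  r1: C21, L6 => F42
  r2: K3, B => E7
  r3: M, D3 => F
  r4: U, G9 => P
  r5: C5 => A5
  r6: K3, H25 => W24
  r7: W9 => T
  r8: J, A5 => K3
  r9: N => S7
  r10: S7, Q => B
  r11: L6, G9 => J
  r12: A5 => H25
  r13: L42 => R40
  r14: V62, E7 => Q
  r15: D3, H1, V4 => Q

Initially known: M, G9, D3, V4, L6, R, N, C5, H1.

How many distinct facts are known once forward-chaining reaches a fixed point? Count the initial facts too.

Round 1: r3 [M, D3 => F]; r5 [C5 => A5]; r9 [N => S7]; r11 [L6, G9 => J]; r15 [D3, H1, V4 => Q]. New: F, A5, S7, J, Q.
Round 2: r8 [J, A5 => K3]; r10 [S7, Q => B]; r12 [A5 => H25]. New: K3, B, H25.
Round 3: r2 [K3, B => E7]; r6 [K3, H25 => W24]. New: E7, W24.
Closure: {A5, B, C5, D3, E7, F, G9, H1, H25, J, K3, L6, M, N, Q, R, S7, V4, W24} — 19 facts.

19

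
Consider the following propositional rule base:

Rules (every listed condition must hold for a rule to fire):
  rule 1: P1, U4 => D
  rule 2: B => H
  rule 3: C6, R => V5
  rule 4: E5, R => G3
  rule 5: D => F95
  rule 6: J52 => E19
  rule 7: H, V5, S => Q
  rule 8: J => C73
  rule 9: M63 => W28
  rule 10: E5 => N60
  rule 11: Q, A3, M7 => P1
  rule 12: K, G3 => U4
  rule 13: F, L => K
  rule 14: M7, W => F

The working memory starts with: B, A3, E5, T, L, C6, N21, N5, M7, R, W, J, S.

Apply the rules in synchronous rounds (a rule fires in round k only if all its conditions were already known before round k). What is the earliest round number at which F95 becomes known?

Round 1: rule 2 [B => H]; rule 3 [C6, R => V5]; rule 4 [E5, R => G3]; rule 8 [J => C73]; rule 10 [E5 => N60]; rule 14 [M7, W => F]. New: H, V5, G3, C73, N60, F.
Round 2: rule 7 [H, V5, S => Q]; rule 13 [F, L => K]. New: Q, K.
Round 3: rule 11 [Q, A3, M7 => P1]; rule 12 [K, G3 => U4]. New: P1, U4.
Round 4: rule 1 [P1, U4 => D]. New: D.
Round 5: rule 5 [D => F95]. New: F95.
F95 first appears in round 5.

5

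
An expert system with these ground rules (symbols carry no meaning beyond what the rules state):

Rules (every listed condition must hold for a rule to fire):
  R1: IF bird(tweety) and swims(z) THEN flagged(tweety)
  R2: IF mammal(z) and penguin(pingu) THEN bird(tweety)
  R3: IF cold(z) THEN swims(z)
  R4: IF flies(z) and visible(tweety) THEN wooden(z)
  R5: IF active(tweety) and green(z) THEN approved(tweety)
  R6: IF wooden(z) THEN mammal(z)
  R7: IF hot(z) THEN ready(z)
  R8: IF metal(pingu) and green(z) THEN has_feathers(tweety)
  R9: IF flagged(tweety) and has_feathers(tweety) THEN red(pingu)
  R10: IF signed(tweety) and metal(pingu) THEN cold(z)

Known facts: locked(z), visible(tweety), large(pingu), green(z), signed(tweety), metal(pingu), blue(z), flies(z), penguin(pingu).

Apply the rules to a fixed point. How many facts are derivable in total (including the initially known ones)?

Round 1 — R4, R8, R10, derive wooden(z), has_feathers(tweety), cold(z).
Round 2 — R3, R6, derive swims(z), mammal(z).
Round 3 — R2, derive bird(tweety).
Round 4 — R1, derive flagged(tweety).
Round 5 — R9, derive red(pingu).
Closure: {bird(tweety), blue(z), cold(z), flagged(tweety), flies(z), green(z), has_feathers(tweety), large(pingu), locked(z), mammal(z), metal(pingu), penguin(pingu), red(pingu), signed(tweety), swims(z), visible(tweety), wooden(z)} — 17 facts.

17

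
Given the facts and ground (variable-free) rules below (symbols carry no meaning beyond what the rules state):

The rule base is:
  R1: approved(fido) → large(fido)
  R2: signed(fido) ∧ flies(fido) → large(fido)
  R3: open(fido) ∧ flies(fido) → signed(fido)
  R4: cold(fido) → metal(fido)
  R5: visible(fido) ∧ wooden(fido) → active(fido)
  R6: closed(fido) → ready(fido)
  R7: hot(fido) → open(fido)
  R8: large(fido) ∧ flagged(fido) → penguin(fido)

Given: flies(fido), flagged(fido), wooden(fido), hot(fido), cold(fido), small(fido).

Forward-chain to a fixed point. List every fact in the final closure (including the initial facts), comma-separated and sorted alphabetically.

Round 1 — R4, R7, derive metal(fido), open(fido).
Round 2 — R3, derive signed(fido).
Round 3 — R2, derive large(fido).
Round 4 — R8, derive penguin(fido).

cold(fido), flagged(fido), flies(fido), hot(fido), large(fido), metal(fido), open(fido), penguin(fido), signed(fido), small(fido), wooden(fido)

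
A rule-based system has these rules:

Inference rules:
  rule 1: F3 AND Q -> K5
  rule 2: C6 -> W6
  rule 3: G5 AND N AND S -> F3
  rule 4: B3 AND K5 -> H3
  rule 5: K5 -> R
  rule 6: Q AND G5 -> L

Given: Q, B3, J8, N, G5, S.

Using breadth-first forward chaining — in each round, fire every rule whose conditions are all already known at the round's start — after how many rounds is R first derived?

Round 1: rule 3 [G5 AND N AND S -> F3]; rule 6 [Q AND G5 -> L]. Adds F3, L.
Round 2: rule 1 [F3 AND Q -> K5]. Adds K5.
Round 3: rule 4 [B3 AND K5 -> H3]; rule 5 [K5 -> R]. Adds H3, R.
R first appears in round 3.

3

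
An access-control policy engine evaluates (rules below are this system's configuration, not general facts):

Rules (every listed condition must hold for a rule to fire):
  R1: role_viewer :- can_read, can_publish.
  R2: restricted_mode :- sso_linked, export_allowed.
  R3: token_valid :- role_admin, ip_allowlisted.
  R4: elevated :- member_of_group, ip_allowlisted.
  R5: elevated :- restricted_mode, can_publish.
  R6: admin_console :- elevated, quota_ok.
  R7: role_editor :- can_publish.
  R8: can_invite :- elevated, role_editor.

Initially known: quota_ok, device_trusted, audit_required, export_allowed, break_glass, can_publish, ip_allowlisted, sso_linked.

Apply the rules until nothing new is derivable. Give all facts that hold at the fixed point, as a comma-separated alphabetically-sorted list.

admin_console, audit_required, break_glass, can_invite, can_publish, device_trusted, elevated, export_allowed, ip_allowlisted, quota_ok, restricted_mode, role_editor, sso_linked

Round 1: R2 [restricted_mode :- sso_linked, export_allowed.]; R7 [role_editor :- can_publish.]. New: restricted_mode, role_editor.
Round 2: R5 [elevated :- restricted_mode, can_publish.]. New: elevated.
Round 3: R6 [admin_console :- elevated, quota_ok.]; R8 [can_invite :- elevated, role_editor.]. New: admin_console, can_invite.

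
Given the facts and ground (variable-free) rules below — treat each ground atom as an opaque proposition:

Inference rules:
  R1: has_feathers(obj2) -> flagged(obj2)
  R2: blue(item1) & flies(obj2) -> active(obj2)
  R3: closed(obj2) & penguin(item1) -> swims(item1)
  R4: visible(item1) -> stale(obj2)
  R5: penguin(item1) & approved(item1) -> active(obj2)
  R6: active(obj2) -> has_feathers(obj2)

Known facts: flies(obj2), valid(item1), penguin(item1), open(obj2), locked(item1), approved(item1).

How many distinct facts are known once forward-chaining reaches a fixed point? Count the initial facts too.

Round 1: R5 [penguin(item1) & approved(item1) -> active(obj2)]. Adds active(obj2).
Round 2: R6 [active(obj2) -> has_feathers(obj2)]. Adds has_feathers(obj2).
Round 3: R1 [has_feathers(obj2) -> flagged(obj2)]. Adds flagged(obj2).
Closure: {active(obj2), approved(item1), flagged(obj2), flies(obj2), has_feathers(obj2), locked(item1), open(obj2), penguin(item1), valid(item1)} — 9 facts.

9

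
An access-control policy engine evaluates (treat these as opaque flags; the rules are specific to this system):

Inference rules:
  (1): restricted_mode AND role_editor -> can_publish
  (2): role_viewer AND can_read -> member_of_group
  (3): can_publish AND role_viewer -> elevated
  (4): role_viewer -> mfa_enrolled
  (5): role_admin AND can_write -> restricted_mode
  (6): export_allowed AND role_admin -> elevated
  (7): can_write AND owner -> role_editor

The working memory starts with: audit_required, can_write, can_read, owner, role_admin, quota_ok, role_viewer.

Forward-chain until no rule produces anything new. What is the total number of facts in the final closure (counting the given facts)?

Round 1 fires (2), (4), (5), (7), giving member_of_group, mfa_enrolled, restricted_mode, role_editor.
Round 2 fires (1), giving can_publish.
Round 3 fires (3), giving elevated.
Closure: {audit_required, can_publish, can_read, can_write, elevated, member_of_group, mfa_enrolled, owner, quota_ok, restricted_mode, role_admin, role_editor, role_viewer} — 13 facts.

13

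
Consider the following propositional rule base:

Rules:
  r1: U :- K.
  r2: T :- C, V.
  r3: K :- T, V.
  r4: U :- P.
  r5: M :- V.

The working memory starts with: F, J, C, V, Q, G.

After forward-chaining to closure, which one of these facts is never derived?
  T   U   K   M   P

P

[1] r2 [T :- C, V.]; r5 [M :- V.]. ⇒ new: T, M.
[2] r3 [K :- T, V.]. ⇒ new: K.
[3] r1 [U :- K.]. ⇒ new: U.
Derived: U (round 3), K (round 2), T (round 1), M (round 1). P never appears in any round.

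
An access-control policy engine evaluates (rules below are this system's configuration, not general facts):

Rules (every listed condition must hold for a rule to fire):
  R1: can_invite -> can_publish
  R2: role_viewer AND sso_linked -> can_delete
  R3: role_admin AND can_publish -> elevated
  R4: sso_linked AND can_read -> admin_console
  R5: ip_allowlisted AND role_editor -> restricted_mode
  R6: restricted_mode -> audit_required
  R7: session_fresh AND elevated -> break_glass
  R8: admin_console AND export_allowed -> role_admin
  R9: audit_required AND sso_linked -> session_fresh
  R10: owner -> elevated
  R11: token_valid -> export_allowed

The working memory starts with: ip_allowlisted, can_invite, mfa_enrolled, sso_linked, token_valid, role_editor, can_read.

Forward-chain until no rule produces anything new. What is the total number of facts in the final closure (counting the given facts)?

Round 1 fires R1, R4, R5, R11, giving can_publish, admin_console, restricted_mode, export_allowed.
Round 2 fires R6, R8, giving audit_required, role_admin.
Round 3 fires R3, R9, giving elevated, session_fresh.
Round 4 fires R7, giving break_glass.
Closure: {admin_console, audit_required, break_glass, can_invite, can_publish, can_read, elevated, export_allowed, ip_allowlisted, mfa_enrolled, restricted_mode, role_admin, role_editor, session_fresh, sso_linked, token_valid} — 16 facts.

16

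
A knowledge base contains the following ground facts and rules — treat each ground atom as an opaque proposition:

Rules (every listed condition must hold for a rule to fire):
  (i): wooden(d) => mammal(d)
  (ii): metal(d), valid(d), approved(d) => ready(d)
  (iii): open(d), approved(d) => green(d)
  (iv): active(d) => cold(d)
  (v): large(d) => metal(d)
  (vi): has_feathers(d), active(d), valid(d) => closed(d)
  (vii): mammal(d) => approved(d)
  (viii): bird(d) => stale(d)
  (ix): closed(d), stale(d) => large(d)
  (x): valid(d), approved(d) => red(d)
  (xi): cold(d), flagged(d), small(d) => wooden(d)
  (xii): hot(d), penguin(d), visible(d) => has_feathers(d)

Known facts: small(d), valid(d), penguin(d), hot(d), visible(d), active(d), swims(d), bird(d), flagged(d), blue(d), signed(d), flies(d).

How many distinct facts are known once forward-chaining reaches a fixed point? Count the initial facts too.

23

[1] (iv) [active(d) => cold(d)]; (viii) [bird(d) => stale(d)]; (xii) [hot(d), penguin(d), visible(d) => has_feathers(d)]. ⇒ new: cold(d), stale(d), has_feathers(d).
[2] (vi) [has_feathers(d), active(d), valid(d) => closed(d)]; (xi) [cold(d), flagged(d), small(d) => wooden(d)]. ⇒ new: closed(d), wooden(d).
[3] (i) [wooden(d) => mammal(d)]; (ix) [closed(d), stale(d) => large(d)]. ⇒ new: mammal(d), large(d).
[4] (v) [large(d) => metal(d)]; (vii) [mammal(d) => approved(d)]. ⇒ new: metal(d), approved(d).
[5] (ii) [metal(d), valid(d), approved(d) => ready(d)]; (x) [valid(d), approved(d) => red(d)]. ⇒ new: ready(d), red(d).
Closure: {active(d), approved(d), bird(d), blue(d), closed(d), cold(d), flagged(d), flies(d), has_feathers(d), hot(d), large(d), mammal(d), metal(d), penguin(d), ready(d), red(d), signed(d), small(d), stale(d), swims(d), valid(d), visible(d), wooden(d)} — 23 facts.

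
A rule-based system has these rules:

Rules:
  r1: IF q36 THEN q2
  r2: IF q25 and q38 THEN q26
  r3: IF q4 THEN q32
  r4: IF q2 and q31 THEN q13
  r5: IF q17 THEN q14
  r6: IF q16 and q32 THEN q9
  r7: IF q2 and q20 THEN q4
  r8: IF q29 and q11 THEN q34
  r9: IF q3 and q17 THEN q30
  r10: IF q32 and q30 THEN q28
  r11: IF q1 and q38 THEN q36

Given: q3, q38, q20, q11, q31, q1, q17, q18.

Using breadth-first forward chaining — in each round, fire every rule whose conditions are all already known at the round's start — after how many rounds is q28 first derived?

5

Round 1: r5 [IF q17 THEN q14]; r9 [IF q3 and q17 THEN q30]; r11 [IF q1 and q38 THEN q36]. Adds q14, q30, q36.
Round 2: r1 [IF q36 THEN q2]. Adds q2.
Round 3: r4 [IF q2 and q31 THEN q13]; r7 [IF q2 and q20 THEN q4]. Adds q13, q4.
Round 4: r3 [IF q4 THEN q32]. Adds q32.
Round 5: r10 [IF q32 and q30 THEN q28]. Adds q28.
q28 first appears in round 5.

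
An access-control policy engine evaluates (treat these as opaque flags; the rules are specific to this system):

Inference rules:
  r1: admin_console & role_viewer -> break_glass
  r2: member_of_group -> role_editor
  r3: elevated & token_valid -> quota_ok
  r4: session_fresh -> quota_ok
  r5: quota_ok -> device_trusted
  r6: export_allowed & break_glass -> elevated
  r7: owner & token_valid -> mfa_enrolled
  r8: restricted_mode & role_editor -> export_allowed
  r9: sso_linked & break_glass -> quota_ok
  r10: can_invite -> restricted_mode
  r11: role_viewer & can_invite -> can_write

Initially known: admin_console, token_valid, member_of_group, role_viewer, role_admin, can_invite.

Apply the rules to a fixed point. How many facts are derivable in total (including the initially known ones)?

[1] r1 [admin_console & role_viewer -> break_glass]; r2 [member_of_group -> role_editor]; r10 [can_invite -> restricted_mode]; r11 [role_viewer & can_invite -> can_write]. ⇒ new: break_glass, role_editor, restricted_mode, can_write.
[2] r8 [restricted_mode & role_editor -> export_allowed]. ⇒ new: export_allowed.
[3] r6 [export_allowed & break_glass -> elevated]. ⇒ new: elevated.
[4] r3 [elevated & token_valid -> quota_ok]. ⇒ new: quota_ok.
[5] r5 [quota_ok -> device_trusted]. ⇒ new: device_trusted.
Closure: {admin_console, break_glass, can_invite, can_write, device_trusted, elevated, export_allowed, member_of_group, quota_ok, restricted_mode, role_admin, role_editor, role_viewer, token_valid} — 14 facts.

14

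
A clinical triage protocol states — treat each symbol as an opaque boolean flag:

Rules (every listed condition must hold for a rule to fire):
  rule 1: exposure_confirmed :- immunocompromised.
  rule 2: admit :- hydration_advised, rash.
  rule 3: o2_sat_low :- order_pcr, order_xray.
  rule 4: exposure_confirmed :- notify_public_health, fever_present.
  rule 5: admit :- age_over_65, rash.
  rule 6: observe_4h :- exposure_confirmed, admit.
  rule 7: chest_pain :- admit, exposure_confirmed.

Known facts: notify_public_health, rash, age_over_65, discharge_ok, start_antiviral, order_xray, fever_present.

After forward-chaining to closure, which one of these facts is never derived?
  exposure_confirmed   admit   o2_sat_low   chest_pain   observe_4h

Round 1: rule 4 [exposure_confirmed :- notify_public_health, fever_present.]; rule 5 [admit :- age_over_65, rash.]. Adds exposure_confirmed, admit.
Round 2: rule 6 [observe_4h :- exposure_confirmed, admit.]; rule 7 [chest_pain :- admit, exposure_confirmed.]. Adds observe_4h, chest_pain.
Derived: exposure_confirmed (round 1), observe_4h (round 2), admit (round 1), chest_pain (round 2). o2_sat_low never appears in any round.

o2_sat_low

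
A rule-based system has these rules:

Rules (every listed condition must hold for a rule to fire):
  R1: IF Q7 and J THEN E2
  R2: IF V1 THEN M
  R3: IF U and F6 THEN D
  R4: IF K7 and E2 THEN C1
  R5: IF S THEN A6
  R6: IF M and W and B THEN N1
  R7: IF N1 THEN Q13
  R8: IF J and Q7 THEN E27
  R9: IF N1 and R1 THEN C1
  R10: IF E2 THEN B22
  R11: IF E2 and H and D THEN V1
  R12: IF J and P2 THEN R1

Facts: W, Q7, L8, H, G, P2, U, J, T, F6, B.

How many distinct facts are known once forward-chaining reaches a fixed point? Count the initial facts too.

21

Round 1 fires R1, R3, R8, R12, giving E2, D, E27, R1.
Round 2 fires R10, R11, giving B22, V1.
Round 3 fires R2, giving M.
Round 4 fires R6, giving N1.
Round 5 fires R7, R9, giving Q13, C1.
Closure: {B, B22, C1, D, E2, E27, F6, G, H, J, L8, M, N1, P2, Q13, Q7, R1, T, U, V1, W} — 21 facts.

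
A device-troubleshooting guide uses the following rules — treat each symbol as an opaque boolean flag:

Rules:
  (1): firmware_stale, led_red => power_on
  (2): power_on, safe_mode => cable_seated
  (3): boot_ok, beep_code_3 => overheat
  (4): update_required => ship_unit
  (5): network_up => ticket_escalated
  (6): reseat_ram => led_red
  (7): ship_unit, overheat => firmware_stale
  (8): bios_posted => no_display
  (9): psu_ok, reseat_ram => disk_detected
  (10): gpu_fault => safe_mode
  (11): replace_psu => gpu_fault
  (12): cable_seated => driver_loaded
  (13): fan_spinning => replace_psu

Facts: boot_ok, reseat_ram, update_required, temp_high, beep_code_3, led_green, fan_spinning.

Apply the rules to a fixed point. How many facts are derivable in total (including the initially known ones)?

[1] (3) [boot_ok, beep_code_3 => overheat]; (4) [update_required => ship_unit]; (6) [reseat_ram => led_red]; (13) [fan_spinning => replace_psu]. ⇒ new: overheat, ship_unit, led_red, replace_psu.
[2] (7) [ship_unit, overheat => firmware_stale]; (11) [replace_psu => gpu_fault]. ⇒ new: firmware_stale, gpu_fault.
[3] (1) [firmware_stale, led_red => power_on]; (10) [gpu_fault => safe_mode]. ⇒ new: power_on, safe_mode.
[4] (2) [power_on, safe_mode => cable_seated]. ⇒ new: cable_seated.
[5] (12) [cable_seated => driver_loaded]. ⇒ new: driver_loaded.
Closure: {beep_code_3, boot_ok, cable_seated, driver_loaded, fan_spinning, firmware_stale, gpu_fault, led_green, led_red, overheat, power_on, replace_psu, reseat_ram, safe_mode, ship_unit, temp_high, update_required} — 17 facts.

17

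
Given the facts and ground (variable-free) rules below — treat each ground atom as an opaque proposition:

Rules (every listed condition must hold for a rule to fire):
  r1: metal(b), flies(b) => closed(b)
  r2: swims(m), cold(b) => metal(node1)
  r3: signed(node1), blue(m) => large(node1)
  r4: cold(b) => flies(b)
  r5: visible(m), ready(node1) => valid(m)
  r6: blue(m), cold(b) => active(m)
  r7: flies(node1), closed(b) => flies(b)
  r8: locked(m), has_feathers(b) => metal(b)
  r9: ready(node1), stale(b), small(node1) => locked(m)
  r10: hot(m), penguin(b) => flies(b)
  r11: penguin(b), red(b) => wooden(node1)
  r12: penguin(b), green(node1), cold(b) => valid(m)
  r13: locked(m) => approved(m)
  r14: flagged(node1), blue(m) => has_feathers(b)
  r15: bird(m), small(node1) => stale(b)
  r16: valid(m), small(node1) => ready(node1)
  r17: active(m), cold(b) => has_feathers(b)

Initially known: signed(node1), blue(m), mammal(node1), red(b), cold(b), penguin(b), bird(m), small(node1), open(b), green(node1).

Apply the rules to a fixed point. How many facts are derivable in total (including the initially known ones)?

22

Round 1: r3 [signed(node1), blue(m) => large(node1)]; r4 [cold(b) => flies(b)]; r6 [blue(m), cold(b) => active(m)]; r11 [penguin(b), red(b) => wooden(node1)]; r12 [penguin(b), green(node1), cold(b) => valid(m)]; r15 [bird(m), small(node1) => stale(b)]. Adds large(node1), flies(b), active(m), wooden(node1), valid(m), stale(b).
Round 2: r16 [valid(m), small(node1) => ready(node1)]; r17 [active(m), cold(b) => has_feathers(b)]. Adds ready(node1), has_feathers(b).
Round 3: r9 [ready(node1), stale(b), small(node1) => locked(m)]. Adds locked(m).
Round 4: r8 [locked(m), has_feathers(b) => metal(b)]; r13 [locked(m) => approved(m)]. Adds metal(b), approved(m).
Round 5: r1 [metal(b), flies(b) => closed(b)]. Adds closed(b).
Closure: {active(m), approved(m), bird(m), blue(m), closed(b), cold(b), flies(b), green(node1), has_feathers(b), large(node1), locked(m), mammal(node1), metal(b), open(b), penguin(b), ready(node1), red(b), signed(node1), small(node1), stale(b), valid(m), wooden(node1)} — 22 facts.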